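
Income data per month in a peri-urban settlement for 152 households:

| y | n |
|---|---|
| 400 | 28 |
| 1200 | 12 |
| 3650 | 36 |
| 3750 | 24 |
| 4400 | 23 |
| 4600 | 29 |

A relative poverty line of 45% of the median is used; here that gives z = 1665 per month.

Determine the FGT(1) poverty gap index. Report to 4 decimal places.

Poor units: 28×400, 12×1200 (q = 40 of N = 152).
Relative gaps: (1665−400)/1665 = 0.7598 (×28); (1665−1200)/1665 = 0.2793 (×12).
Σ = 24.624625. Dividing by the full population N = 152 gives P₁ = 0.1620.

0.1620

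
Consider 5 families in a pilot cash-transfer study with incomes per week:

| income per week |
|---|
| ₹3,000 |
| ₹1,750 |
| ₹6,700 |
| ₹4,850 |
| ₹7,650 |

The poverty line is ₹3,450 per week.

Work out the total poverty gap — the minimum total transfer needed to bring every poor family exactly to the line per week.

Poor units: ₹1,750, ₹3,000 (q = 2 of N = 5).
Individual gaps: 3450−1750 = 1700; 3450−3000 = 450.
Aggregate gap = ₹2,150.

₹2,150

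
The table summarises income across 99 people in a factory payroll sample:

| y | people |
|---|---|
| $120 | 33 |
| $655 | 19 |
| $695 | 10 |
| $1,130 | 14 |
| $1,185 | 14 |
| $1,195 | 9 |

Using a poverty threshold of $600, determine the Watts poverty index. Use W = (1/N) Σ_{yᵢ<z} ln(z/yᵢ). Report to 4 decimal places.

Poor units: 33×$120 (q = 33 of N = 99).
ln(z/y) terms: ln(600/120) = 1.6094 (×33).
W = 53.111451 / 99 = 0.5365.

0.5365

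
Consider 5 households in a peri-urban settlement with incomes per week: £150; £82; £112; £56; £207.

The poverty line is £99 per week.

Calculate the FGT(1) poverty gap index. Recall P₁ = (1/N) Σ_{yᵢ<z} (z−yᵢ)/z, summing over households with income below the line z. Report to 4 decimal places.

Incomes under z: £56, £82 (q = 2 of N = 5).
Normalized shortfalls: (99−56)/99 = 0.4343; (99−82)/99 = 0.1717.
Sum of shortfalls = 0.606061; P₁ averages over all N: 0.606061 / 5 = 0.1212.

0.1212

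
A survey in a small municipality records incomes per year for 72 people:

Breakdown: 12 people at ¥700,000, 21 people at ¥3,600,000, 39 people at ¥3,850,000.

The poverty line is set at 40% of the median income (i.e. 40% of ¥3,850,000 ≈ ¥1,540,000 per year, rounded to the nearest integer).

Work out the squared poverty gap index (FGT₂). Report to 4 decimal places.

0.0496

Below z: 12×¥700,000 (q = 12 of N = 72).
Shortfall ratios: (1540000−700000)/1540000 = 0.5455 (×12).
Squared: 0.2975 (×12).
Sum = 3.570248; P₂ = 3.570248 / 72 = 0.0496.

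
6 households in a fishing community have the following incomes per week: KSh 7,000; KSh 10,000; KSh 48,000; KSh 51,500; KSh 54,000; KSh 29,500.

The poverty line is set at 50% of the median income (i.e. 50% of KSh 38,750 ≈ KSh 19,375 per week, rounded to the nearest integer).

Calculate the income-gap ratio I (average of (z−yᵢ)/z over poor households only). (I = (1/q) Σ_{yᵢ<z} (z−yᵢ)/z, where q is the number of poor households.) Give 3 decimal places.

0.561

Below z: KSh 7,000, KSh 10,000 (q = 2 of N = 6).
Shortfall ratios (z−y)/z: 0.6387, 0.4839; sum = 1.122581.
I averages over the q = 2 poor units only: 1.122581 / 2 = 0.561.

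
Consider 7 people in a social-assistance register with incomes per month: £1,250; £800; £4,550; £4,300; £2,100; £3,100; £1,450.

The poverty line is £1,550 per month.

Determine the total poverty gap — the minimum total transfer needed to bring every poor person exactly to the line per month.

£1,150

Incomes under z: £800, £1,250, £1,450 (q = 3 of N = 7).
Individual gaps: 1550−800 = 750; 1550−1250 = 300; 1550−1450 = 100.
Aggregate gap = £1,150.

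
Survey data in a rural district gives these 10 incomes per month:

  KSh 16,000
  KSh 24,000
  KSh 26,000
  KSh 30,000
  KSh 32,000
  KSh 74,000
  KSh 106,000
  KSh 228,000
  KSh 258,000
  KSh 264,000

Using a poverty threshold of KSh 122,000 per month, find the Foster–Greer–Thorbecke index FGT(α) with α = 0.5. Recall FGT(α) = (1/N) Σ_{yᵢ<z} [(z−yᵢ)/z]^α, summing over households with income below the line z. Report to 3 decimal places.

0.543

Below z: KSh 16,000, KSh 24,000, KSh 26,000, KSh 30,000, KSh 32,000, KSh 74,000, KSh 106,000 (q = 7 of N = 10).
Gap ratios (z−y)/z: (122000−16000)/122000 = 0.8689; (122000−24000)/122000 = 0.8033; (122000−26000)/122000 = 0.7869; (122000−30000)/122000 = 0.7541; (122000−32000)/122000 = 0.7377; (122000−74000)/122000 = 0.3934; (122000−106000)/122000 = 0.1311.
Raised to α = 0.5: 0.93212; 0.89626; 0.88707; 0.86839; 0.85890; 0.62725; 0.36214.
Sum = 5.432125; FGT(0.5) = 5.432125 / 10 = 0.543.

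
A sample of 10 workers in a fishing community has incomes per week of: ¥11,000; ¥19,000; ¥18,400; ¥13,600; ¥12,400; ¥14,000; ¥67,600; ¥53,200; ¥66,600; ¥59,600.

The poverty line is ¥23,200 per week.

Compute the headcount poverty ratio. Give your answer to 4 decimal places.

6 of the 10 workers have income below ¥23,200.
H = 6/10 = 0.6000.

0.6000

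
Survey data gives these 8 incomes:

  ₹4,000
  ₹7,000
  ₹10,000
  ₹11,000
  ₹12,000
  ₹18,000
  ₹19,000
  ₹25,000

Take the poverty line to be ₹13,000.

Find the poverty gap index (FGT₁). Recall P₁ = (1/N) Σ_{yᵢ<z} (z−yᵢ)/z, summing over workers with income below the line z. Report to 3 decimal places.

Below the line: ₹4,000, ₹7,000, ₹10,000, ₹11,000, ₹12,000 (q = 5 of N = 8).
Relative gaps: (13000−4000)/13000 = 0.6923; (13000−7000)/13000 = 0.4615; (13000−10000)/13000 = 0.2308; (13000−11000)/13000 = 0.1538; (13000−12000)/13000 = 0.0769.
Σ = 1.615385. Dividing by the full population N = 8 gives P₁ = 0.202.

0.202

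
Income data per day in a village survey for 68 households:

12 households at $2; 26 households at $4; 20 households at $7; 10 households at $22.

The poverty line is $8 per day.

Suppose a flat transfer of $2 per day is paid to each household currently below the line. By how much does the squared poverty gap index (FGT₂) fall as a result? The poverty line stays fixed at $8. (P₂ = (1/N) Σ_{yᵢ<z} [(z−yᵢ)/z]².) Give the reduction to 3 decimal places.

Before: below the line — 12×$2, 26×$4, 20×$7; squared poverty gap index (FGT₂) = 0.19945.
After the $2 transfer: below the line — 12×$4, 26×$6; squared poverty gap index (FGT₂) = 0.06801.
Reduction = 0.19945 − 0.06801 = 0.131.

0.131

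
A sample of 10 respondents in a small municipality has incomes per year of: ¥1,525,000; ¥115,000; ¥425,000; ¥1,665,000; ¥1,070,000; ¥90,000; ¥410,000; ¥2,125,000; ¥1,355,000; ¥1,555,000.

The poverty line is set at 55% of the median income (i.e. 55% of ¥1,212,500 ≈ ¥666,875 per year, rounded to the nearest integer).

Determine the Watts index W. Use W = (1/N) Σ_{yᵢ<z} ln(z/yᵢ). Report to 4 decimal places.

0.4697

Incomes under z: ¥90,000, ¥115,000, ¥410,000, ¥425,000 (q = 4 of N = 10).
Log shortfalls: ln(666875/90000) = 2.0028; ln(666875/115000) = 1.7577; ln(666875/410000) = 0.4864; ln(666875/425000) = 0.4505.
W = 4.697422 / 10 = 0.4697.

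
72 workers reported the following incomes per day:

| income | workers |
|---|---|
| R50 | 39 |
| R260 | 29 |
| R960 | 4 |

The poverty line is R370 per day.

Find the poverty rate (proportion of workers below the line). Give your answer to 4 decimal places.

0.9444

68 of the 72 workers have income below R370.
H = 68/72 = 0.9444.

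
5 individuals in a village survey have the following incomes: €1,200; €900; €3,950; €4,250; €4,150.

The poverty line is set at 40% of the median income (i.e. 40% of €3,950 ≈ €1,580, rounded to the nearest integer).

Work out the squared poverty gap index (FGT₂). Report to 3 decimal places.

Poor units: €900, €1,200 (q = 2 of N = 5).
Relative gaps: (1580−900)/1580 = 0.4304; (1580−1200)/1580 = 0.2405.
Squared: 0.1852; 0.0578.
Sum = 0.243070; P₂ = 0.243070 / 5 = 0.049.

0.049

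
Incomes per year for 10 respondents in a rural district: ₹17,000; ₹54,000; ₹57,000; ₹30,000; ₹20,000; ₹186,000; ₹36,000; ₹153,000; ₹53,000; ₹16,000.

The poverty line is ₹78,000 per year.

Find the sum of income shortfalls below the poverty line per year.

Poor units: ₹16,000, ₹17,000, ₹20,000, ₹30,000, ₹36,000, ₹53,000, ₹54,000, ₹57,000 (q = 8 of N = 10).
Individual gaps: 78000−16000 = 62000; 78000−17000 = 61000; 78000−20000 = 58000; 78000−30000 = 48000; 78000−36000 = 42000; 78000−53000 = 25000; 78000−54000 = 24000; 78000−57000 = 21000.
Aggregate gap = ₹341,000.

₹341,000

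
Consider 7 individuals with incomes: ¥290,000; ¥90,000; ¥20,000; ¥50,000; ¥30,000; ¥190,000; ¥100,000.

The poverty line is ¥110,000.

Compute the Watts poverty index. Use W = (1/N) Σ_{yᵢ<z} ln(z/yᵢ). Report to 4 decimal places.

Below z: ¥20,000, ¥30,000, ¥50,000, ¥90,000, ¥100,000 (q = 5 of N = 7).
Log gaps: ln(110000/20000) = 1.7047; ln(110000/30000) = 1.2993; ln(110000/50000) = 0.7885; ln(110000/90000) = 0.2007; ln(110000/100000) = 0.0953.
W = 4.088469 / 7 = 0.5841.

0.5841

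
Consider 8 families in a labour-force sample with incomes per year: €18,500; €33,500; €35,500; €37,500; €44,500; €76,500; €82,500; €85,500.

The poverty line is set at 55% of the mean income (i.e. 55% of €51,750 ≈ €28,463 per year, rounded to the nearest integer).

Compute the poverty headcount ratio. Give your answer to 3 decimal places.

1 of the 8 families have income below €28,463.
H = 1/8 = 0.125.

0.125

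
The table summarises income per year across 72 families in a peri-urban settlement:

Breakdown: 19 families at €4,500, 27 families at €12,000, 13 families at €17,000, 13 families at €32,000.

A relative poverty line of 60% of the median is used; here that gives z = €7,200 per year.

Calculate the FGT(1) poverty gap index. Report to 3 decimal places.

Poor units: 19×€4,500 (q = 19 of N = 72).
Relative gaps: (7200−4500)/7200 = 0.3750 (×19).
Sum of shortfalls = 7.125000; P₁ averages over all N: 7.125000 / 72 = 0.099.

0.099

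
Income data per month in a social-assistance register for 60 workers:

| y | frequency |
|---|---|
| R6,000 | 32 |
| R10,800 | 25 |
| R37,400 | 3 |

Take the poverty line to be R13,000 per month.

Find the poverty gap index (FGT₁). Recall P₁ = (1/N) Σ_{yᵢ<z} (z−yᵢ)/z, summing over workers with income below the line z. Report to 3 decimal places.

0.358

Below z: 32×R6,000, 25×R10,800 (q = 57 of N = 60).
Normalized shortfalls: (13000−6000)/13000 = 0.5385 (×32); (13000−10800)/13000 = 0.1692 (×25).
Σ = 21.461538. Dividing by the full population N = 60 gives P₁ = 0.358.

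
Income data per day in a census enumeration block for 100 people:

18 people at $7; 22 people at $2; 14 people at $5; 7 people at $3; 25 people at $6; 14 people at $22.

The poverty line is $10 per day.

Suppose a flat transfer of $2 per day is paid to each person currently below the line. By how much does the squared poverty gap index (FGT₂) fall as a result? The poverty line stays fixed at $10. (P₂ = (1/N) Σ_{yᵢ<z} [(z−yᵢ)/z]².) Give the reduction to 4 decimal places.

Before: below the line — 22×$2, 7×$3, 14×$5, 25×$6, 18×$7; squared poverty gap index (FGT₂) = 0.266300.
After the $2 transfer: below the line — 22×$4, 7×$5, 14×$7, 25×$8, 18×$9; squared poverty gap index (FGT₂) = 0.121100.
Reduction = 0.266300 − 0.121100 = 0.1452.

0.1452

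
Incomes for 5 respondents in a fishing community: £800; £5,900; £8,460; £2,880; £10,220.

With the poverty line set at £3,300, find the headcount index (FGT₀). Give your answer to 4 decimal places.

2 of the 5 respondents have income below £3,300.
H = 2/5 = 0.4000.

0.4000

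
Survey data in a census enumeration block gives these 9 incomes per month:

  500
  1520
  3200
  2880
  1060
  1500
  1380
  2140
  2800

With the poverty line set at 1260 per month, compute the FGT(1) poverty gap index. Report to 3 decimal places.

Incomes under z: 500, 1060 (q = 2 of N = 9).
Normalized shortfalls: (1260−500)/1260 = 0.6032; (1260−1060)/1260 = 0.1587.
Sum of shortfalls = 0.761905; P₁ averages over all N: 0.761905 / 9 = 0.085.

0.085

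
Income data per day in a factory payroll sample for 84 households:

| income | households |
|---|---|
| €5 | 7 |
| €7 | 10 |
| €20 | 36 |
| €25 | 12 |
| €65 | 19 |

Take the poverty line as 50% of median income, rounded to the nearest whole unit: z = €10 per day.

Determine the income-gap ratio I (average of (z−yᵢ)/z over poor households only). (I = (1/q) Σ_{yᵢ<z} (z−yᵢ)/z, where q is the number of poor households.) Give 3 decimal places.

Below z: 7×€5, 10×€7 (q = 17 of N = 84).
Shortfall ratios (z−y)/z: 0.5000 (×7), 0.3000 (×10); sum = 6.500000.
The income-gap ratio divides by q (the poor only): 6.500000 / 17 = 0.382.

0.382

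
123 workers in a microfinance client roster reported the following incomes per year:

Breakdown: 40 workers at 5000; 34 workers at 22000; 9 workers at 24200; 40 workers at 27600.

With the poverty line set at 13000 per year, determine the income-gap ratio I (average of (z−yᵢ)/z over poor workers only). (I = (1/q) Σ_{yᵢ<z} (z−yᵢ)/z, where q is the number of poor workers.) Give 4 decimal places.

Below the line: 40×5000 (q = 40 of N = 123).
Relative gaps: 0.6154 (×40); sum = 24.615385.
I averages over the q = 40 poor units only: 24.615385 / 40 = 0.6154.

0.6154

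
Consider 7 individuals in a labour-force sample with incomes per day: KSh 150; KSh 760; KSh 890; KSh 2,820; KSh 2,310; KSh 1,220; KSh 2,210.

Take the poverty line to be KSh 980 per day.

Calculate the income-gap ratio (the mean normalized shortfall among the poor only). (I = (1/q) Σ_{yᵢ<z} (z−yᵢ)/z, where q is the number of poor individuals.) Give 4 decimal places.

0.3878

Below z: KSh 150, KSh 760, KSh 890 (q = 3 of N = 7).
Shortfall ratios (z−y)/z: 0.8469, 0.2245, 0.0918; sum = 1.163265.
I averages over the q = 3 poor units only: 1.163265 / 3 = 0.3878.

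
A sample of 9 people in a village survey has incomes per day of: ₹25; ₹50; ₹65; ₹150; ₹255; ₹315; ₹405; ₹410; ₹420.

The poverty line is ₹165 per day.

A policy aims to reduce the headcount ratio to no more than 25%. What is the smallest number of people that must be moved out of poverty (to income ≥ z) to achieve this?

Currently q = 4 of N = 9 are below the line (H = 0.444).
A headcount ratio of at most 25% allows at most ⌊0.25 × 9⌋ = 2 poor people.
So at least 4 − 2 = 2 must be lifted.

2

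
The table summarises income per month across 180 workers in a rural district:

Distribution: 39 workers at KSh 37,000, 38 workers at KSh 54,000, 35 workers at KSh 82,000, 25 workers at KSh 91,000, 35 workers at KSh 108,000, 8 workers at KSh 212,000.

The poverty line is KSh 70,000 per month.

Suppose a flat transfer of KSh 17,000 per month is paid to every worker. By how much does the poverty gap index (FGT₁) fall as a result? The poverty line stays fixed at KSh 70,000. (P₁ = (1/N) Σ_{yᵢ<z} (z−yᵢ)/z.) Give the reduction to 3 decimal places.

0.101

Before: below the line — 39×KSh 37,000, 38×KSh 54,000; poverty gap index (FGT₁) = 0.15040.
After the KSh 17,000 transfer: below the line — 39×KSh 54,000; poverty gap index (FGT₁) = 0.04952.
Reduction = 0.15040 − 0.04952 = 0.101.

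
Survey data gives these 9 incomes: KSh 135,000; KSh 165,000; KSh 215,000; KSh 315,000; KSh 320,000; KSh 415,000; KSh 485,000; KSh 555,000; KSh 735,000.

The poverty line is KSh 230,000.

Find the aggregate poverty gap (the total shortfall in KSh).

Below z: KSh 135,000, KSh 165,000, KSh 215,000 (q = 3 of N = 9).
Individual gaps: 230000−135000 = 95000; 230000−165000 = 65000; 230000−215000 = 15000.
Aggregate gap = KSh 175,000.

KSh 175,000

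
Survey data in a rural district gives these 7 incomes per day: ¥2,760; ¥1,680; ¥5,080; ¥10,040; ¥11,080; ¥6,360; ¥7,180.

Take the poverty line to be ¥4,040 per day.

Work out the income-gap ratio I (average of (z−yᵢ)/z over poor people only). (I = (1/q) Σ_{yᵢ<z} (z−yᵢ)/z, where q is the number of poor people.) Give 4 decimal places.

0.4505

Below z: ¥1,680, ¥2,760 (q = 2 of N = 7).
Shortfall ratios (z−y)/z: 0.5842, 0.3168; sum = 0.900990.
I averages over the q = 2 poor units only: 0.900990 / 2 = 0.4505.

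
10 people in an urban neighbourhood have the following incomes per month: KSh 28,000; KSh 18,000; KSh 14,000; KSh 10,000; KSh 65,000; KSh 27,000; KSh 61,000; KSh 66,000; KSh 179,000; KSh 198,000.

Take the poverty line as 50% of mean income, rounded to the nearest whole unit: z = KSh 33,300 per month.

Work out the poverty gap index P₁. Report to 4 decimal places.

0.2087

Incomes under z: KSh 10,000, KSh 14,000, KSh 18,000, KSh 27,000, KSh 28,000 (q = 5 of N = 10).
Normalized shortfalls: (33300−10000)/33300 = 0.6997; (33300−14000)/33300 = 0.5796; (33300−18000)/33300 = 0.4595; (33300−27000)/33300 = 0.1892; (33300−28000)/33300 = 0.1592.
Sum of shortfalls = 2.087087; P₁ averages over all N: 2.087087 / 10 = 0.2087.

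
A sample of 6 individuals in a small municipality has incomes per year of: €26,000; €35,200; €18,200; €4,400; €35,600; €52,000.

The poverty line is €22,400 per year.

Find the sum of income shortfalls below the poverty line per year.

Below z: €4,400, €18,200 (q = 2 of N = 6).
Individual gaps: 22400−4400 = 18000; 22400−18200 = 4200.
Aggregate gap = €22,200.

€22,200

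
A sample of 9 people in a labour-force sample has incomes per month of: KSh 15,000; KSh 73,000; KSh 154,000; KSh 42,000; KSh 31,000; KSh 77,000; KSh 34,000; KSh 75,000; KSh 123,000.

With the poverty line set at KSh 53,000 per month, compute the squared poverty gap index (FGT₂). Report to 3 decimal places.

Below z: KSh 15,000, KSh 31,000, KSh 34,000, KSh 42,000 (q = 4 of N = 9).
Normalized shortfalls: (53000−15000)/53000 = 0.7170; (53000−31000)/53000 = 0.4151; (53000−34000)/53000 = 0.3585; (53000−42000)/53000 = 0.2075.
Squared: 0.5141; 0.1723; 0.1285; 0.0431.
Sum = 0.857957; P₂ = 0.857957 / 9 = 0.095.

0.095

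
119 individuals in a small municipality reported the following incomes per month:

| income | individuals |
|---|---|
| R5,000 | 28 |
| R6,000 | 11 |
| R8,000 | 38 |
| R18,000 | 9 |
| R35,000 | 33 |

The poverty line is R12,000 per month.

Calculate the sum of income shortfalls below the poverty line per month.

Below the line: 28×R5,000, 11×R6,000, 38×R8,000 (q = 77 of N = 119).
Individual gaps: 28×(12000−5000) = 196000; 11×(12000−6000) = 66000; 38×(12000−8000) = 152000.
Aggregate gap = R414,000.

R414,000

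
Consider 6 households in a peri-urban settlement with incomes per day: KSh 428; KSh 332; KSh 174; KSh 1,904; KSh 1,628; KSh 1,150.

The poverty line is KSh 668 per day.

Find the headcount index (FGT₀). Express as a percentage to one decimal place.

50.0%

3 of the 6 households have income below KSh 668.
H = 3/6 = 50.0%.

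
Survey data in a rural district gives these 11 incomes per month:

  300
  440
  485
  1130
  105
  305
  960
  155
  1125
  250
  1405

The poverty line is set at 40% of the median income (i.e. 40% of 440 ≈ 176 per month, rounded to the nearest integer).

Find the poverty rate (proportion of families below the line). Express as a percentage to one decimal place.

2 of the 11 families have income below 176.
H = 2/11 = 18.2%.

18.2%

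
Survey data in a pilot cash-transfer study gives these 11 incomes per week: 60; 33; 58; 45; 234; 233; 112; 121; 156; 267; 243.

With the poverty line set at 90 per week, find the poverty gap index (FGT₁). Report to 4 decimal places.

0.1657

Below z: 33, 45, 58, 60 (q = 4 of N = 11).
Shortfall ratios: (90−33)/90 = 0.6333; (90−45)/90 = 0.5000; (90−58)/90 = 0.3556; (90−60)/90 = 0.3333.
Sum of shortfalls = 1.822222; P₁ averages over all N: 1.822222 / 11 = 0.1657.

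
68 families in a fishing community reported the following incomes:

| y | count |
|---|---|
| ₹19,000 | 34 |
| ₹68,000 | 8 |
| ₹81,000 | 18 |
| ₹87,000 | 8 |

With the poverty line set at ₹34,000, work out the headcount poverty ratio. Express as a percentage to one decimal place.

34 of the 68 families have income below ₹34,000.
H = 34/68 = 50.0%.

50.0%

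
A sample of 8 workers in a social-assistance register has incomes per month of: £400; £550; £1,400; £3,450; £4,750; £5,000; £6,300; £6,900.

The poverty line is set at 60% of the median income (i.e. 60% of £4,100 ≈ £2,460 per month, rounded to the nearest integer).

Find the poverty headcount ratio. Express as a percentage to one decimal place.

3 of the 8 workers have income below £2,460.
H = 3/8 = 37.5%.

37.5%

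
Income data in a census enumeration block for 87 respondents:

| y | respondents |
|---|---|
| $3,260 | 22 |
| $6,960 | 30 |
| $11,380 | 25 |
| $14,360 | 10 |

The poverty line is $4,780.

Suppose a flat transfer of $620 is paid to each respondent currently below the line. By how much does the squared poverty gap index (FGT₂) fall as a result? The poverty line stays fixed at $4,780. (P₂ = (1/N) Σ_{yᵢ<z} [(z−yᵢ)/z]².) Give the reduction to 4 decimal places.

Before: below the line — 22×$3,260; squared poverty gap index (FGT₂) = 0.025570.
After the $620 transfer: below the line — 22×$3,880; squared poverty gap index (FGT₂) = 0.008965.
Reduction = 0.025570 − 0.008965 = 0.0166.

0.0166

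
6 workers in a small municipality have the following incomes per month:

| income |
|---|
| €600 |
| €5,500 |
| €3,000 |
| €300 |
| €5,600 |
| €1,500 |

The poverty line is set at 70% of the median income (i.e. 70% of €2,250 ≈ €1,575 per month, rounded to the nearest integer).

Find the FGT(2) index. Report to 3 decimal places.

Below the line: €300, €600, €1,500 (q = 3 of N = 6).
Shortfall ratios: (1575−300)/1575 = 0.8095; (1575−600)/1575 = 0.6190; (1575−1500)/1575 = 0.0476.
Squared: 0.6553; 0.3832; 0.0023.
Sum = 1.040816; P₂ = 1.040816 / 6 = 0.173.

0.173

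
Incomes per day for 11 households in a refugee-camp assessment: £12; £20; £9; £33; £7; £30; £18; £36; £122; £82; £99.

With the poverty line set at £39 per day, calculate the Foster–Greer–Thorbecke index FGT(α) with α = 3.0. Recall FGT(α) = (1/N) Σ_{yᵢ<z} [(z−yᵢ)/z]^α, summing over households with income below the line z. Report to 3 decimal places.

0.148

Poor units: £7, £9, £12, £18, £20, £30, £33, £36 (q = 8 of N = 11).
Normalized shortfalls: (39−7)/39 = 0.8205; (39−9)/39 = 0.7692; (39−12)/39 = 0.6923; (39−18)/39 = 0.5385; (39−20)/39 = 0.4872; (39−30)/39 = 0.2308; (39−33)/39 = 0.1538; (39−36)/39 = 0.0769.
Raised to α = 3.0: 0.55240; 0.45517; 0.33182; 0.15612; 0.11563; 0.01229; 0.00364; 0.00046.
Sum = 1.627522; FGT(3.0) = 1.627522 / 11 = 0.148.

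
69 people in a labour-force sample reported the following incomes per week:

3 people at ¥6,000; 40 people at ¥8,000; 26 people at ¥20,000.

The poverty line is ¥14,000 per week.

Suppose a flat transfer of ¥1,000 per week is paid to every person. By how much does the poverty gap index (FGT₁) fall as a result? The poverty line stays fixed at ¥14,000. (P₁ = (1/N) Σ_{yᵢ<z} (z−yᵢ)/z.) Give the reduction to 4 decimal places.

Before: below the line — 3×¥6,000, 40×¥8,000; poverty gap index (FGT₁) = 0.273292.
After the ¥1,000 transfer: below the line — 3×¥7,000, 40×¥9,000; poverty gap index (FGT₁) = 0.228778.
Reduction = 0.273292 − 0.228778 = 0.0445.

0.0445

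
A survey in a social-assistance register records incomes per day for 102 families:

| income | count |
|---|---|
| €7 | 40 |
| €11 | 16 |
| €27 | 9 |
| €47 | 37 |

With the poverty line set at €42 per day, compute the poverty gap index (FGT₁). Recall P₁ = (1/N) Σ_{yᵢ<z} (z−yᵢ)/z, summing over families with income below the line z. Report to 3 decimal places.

Incomes under z: 40×€7, 16×€11, 9×€27 (q = 65 of N = 102).
Normalized shortfalls: (42−7)/42 = 0.8333 (×40); (42−11)/42 = 0.7381 (×16); (42−27)/42 = 0.3571 (×9).
Σ = 48.357143. Dividing by the full population N = 102 gives P₁ = 0.474.

0.474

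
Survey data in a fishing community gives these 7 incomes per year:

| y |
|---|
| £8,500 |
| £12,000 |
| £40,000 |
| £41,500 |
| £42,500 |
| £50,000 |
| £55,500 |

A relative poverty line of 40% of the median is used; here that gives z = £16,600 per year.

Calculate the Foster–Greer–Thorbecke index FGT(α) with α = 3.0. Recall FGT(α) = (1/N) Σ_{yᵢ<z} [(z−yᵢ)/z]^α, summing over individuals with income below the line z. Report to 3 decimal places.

0.020

Poor units: £8,500, £12,000 (q = 2 of N = 7).
Gap ratios (z−y)/z: (16600−8500)/16600 = 0.4880; (16600−12000)/16600 = 0.2771.
Raised to α = 3.0: 0.11618; 0.02128.
Sum = 0.137459; FGT(3.0) = 0.137459 / 7 = 0.020.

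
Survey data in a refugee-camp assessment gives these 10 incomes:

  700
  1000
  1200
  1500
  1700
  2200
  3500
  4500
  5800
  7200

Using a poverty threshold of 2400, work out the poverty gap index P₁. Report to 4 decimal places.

Below the line: 700, 1000, 1200, 1500, 1700, 2200 (q = 6 of N = 10).
Normalized shortfalls: (2400−700)/2400 = 0.7083; (2400−1000)/2400 = 0.5833; (2400−1200)/2400 = 0.5000; (2400−1500)/2400 = 0.3750; (2400−1700)/2400 = 0.2917; (2400−2200)/2400 = 0.0833.
Sum of shortfalls = 2.541667; P₁ averages over all N: 2.541667 / 10 = 0.2542.

0.2542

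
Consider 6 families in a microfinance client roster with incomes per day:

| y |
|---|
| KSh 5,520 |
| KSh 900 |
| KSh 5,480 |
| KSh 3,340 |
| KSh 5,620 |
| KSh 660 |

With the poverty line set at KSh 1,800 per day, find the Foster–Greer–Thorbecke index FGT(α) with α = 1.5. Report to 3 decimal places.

0.143

Below z: KSh 660, KSh 900 (q = 2 of N = 6).
Relative gaps: (1800−660)/1800 = 0.6333; (1800−900)/1800 = 0.5000.
Raised to α = 1.5: 0.50402; 0.35355.
Sum = 0.857574; FGT(1.5) = 0.857574 / 6 = 0.143.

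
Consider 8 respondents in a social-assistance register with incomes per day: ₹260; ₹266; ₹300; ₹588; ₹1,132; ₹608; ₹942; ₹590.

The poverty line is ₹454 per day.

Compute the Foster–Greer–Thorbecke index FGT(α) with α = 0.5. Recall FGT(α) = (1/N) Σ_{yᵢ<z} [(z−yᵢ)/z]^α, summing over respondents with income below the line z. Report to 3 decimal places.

Below z: ₹260, ₹266, ₹300 (q = 3 of N = 8).
Relative gaps: (454−260)/454 = 0.4273; (454−266)/454 = 0.4141; (454−300)/454 = 0.3392.
Raised to α = 0.5: 0.65369; 0.64350; 0.58241.
Sum = 1.879610; FGT(0.5) = 1.879610 / 8 = 0.235.

0.235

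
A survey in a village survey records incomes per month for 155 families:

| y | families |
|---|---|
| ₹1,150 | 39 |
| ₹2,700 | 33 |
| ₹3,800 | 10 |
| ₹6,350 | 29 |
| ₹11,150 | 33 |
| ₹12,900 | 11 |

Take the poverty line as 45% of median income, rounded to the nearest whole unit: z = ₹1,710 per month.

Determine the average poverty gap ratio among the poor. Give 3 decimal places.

0.327

Below z: 39×₹1,150 (q = 39 of N = 155).
Shortfall ratios (z−y)/z: 0.3275 (×39); sum = 12.771930.
I averages over the q = 39 poor units only: 12.771930 / 39 = 0.327.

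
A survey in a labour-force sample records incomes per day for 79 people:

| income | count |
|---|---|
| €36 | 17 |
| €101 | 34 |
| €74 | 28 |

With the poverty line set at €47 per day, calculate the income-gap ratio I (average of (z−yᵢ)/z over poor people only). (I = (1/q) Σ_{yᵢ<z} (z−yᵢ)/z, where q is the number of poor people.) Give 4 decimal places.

0.2340

Below the line: 17×€36 (q = 17 of N = 79).
Relative gaps: 0.2340 (×17); sum = 3.978723.
I averages over the q = 17 poor units only: 3.978723 / 17 = 0.2340.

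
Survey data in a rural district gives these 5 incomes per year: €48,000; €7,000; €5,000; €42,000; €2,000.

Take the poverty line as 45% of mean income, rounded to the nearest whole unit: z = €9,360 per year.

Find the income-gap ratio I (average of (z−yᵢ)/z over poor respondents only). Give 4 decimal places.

Below z: €2,000, €5,000, €7,000 (q = 3 of N = 5).
Relative gaps: 0.7863, 0.4658, 0.2521; sum = 1.504274.
I averages over the q = 3 poor units only: 1.504274 / 3 = 0.5014.

0.5014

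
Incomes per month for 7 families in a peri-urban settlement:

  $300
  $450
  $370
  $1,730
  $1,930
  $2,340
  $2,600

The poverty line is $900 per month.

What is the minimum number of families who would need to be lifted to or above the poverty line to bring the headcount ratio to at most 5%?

3

Currently q = 3 of N = 7 are below the line (H = 0.429).
A headcount ratio of at most 5% allows at most ⌊0.05 × 7⌋ = 0 poor families.
So at least 3 − 0 = 3 must be lifted.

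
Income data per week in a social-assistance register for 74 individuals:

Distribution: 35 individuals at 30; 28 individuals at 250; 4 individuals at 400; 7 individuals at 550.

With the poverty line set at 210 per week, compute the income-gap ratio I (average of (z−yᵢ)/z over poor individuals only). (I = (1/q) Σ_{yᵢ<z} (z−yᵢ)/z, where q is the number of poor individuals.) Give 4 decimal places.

Poor units: 35×30 (q = 35 of N = 74).
Relative gaps: 0.8571 (×35); sum = 30.000000.
I averages over the q = 35 poor units only: 30.000000 / 35 = 0.8571.

0.8571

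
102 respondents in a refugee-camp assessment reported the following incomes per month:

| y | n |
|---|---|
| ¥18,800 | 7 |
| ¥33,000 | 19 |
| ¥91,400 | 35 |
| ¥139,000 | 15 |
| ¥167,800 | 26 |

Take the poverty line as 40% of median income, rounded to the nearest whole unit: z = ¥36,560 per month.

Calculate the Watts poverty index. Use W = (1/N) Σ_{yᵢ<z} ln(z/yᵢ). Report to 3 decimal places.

Poor units: 7×¥18,800, 19×¥33,000 (q = 26 of N = 102).
Log shortfalls: ln(36560/18800) = 0.6651 (×7); ln(36560/33000) = 0.1024 (×19).
W = 6.602182 / 102 = 0.065.

0.065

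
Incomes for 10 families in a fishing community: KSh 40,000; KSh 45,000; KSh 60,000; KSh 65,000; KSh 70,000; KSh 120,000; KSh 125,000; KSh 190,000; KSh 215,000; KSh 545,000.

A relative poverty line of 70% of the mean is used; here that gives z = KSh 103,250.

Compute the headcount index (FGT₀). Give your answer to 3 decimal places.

0.500

5 of the 10 families have income below KSh 103,250.
H = 5/10 = 0.500.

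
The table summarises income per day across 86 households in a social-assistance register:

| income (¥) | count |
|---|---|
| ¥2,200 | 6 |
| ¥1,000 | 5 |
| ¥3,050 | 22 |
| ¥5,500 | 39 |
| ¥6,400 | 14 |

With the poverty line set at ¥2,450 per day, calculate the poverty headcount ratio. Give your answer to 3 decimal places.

11 of the 86 households have income below ¥2,450.
H = 11/86 = 0.128.

0.128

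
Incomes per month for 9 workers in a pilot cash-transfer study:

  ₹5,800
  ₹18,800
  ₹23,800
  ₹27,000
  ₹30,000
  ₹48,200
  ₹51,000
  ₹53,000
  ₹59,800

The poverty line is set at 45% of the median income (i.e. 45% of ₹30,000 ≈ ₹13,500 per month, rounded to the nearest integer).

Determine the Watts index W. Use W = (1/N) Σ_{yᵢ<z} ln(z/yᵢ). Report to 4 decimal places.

0.0939

Below z: ₹5,800 (q = 1 of N = 9).
Log gaps: ln(13500/5800) = 0.8448.
W = 0.844832 / 9 = 0.0939.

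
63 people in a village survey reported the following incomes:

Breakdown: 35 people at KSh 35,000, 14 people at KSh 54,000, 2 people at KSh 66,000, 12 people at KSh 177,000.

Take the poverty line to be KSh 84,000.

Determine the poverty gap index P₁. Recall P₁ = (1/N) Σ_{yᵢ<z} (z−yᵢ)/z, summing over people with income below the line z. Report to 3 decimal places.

0.410

Incomes under z: 35×KSh 35,000, 14×KSh 54,000, 2×KSh 66,000 (q = 51 of N = 63).
Normalized shortfalls: (84000−35000)/84000 = 0.5833 (×35); (84000−54000)/84000 = 0.3571 (×14); (84000−66000)/84000 = 0.2143 (×2).
Σ = 25.845238. Dividing by the full population N = 63 gives P₁ = 0.410.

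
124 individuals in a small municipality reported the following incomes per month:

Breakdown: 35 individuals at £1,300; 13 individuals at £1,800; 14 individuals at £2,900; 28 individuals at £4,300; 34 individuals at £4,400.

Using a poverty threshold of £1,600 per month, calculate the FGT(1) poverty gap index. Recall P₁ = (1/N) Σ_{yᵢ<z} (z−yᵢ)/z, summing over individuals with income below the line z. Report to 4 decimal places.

Below the line: 35×£1,300 (q = 35 of N = 124).
Normalized shortfalls: (1600−1300)/1600 = 0.1875 (×35).
Σ = 6.562500. Dividing by the full population N = 124 gives P₁ = 0.0529.

0.0529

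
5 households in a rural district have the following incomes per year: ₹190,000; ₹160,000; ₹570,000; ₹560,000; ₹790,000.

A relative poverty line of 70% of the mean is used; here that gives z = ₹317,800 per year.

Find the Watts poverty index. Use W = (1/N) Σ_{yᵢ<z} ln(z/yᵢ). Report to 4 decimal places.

Below the line: ₹160,000, ₹190,000 (q = 2 of N = 5).
ln(z/y) terms: ln(317800/160000) = 0.6862; ln(317800/190000) = 0.5144.
W = 1.200647 / 5 = 0.2401.

0.2401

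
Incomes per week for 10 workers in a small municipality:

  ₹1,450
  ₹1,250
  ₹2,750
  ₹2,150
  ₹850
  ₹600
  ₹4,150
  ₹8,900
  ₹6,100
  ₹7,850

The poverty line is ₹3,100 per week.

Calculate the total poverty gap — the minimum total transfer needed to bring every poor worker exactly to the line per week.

Below z: ₹600, ₹850, ₹1,250, ₹1,450, ₹2,150, ₹2,750 (q = 6 of N = 10).
Individual gaps: 3100−600 = 2500; 3100−850 = 2250; 3100−1250 = 1850; 3100−1450 = 1650; 3100−2150 = 950; 3100−2750 = 350.
Aggregate gap = ₹9,550.

₹9,550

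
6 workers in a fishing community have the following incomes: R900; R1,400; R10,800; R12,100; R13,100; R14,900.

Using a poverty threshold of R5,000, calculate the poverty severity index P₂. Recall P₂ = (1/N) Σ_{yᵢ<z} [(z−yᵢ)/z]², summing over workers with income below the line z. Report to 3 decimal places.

0.198

Below z: R900, R1,400 (q = 2 of N = 6).
Normalized shortfalls: (5000−900)/5000 = 0.8200; (5000−1400)/5000 = 0.7200.
Squared: 0.6724; 0.5184.
Sum = 1.190800; P₂ = 1.190800 / 6 = 0.198.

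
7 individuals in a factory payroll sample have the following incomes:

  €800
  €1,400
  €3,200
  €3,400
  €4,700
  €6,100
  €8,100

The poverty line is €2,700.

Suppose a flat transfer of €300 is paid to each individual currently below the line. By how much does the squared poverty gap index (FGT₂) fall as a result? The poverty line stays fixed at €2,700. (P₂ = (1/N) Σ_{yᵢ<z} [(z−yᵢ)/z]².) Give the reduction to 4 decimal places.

0.0341

Before: below the line — €800, €1,400; squared poverty gap index (FGT₂) = 0.103860.
After the €300 transfer: below the line — €1,100, €1,700; squared poverty gap index (FGT₂) = 0.069763.
Reduction = 0.103860 − 0.069763 = 0.0341.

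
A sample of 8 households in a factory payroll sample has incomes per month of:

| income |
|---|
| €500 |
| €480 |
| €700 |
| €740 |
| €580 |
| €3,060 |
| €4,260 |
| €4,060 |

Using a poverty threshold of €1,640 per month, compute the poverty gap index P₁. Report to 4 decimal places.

0.3963

Incomes under z: €480, €500, €580, €700, €740 (q = 5 of N = 8).
Gap ratios (z−y)/z: (1640−480)/1640 = 0.7073; (1640−500)/1640 = 0.6951; (1640−580)/1640 = 0.6463; (1640−700)/1640 = 0.5732; (1640−740)/1640 = 0.5488.
Σ = 3.170732. Dividing by the full population N = 8 gives P₁ = 0.3963.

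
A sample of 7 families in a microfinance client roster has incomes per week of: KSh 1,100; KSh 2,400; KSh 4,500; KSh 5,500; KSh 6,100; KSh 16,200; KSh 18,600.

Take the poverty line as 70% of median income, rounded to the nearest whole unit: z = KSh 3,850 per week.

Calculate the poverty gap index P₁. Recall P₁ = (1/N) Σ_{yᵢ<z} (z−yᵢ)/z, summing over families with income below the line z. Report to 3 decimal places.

0.156

Incomes under z: KSh 1,100, KSh 2,400 (q = 2 of N = 7).
Shortfall ratios: (3850−1100)/3850 = 0.7143; (3850−2400)/3850 = 0.3766.
Σ = 1.090909. Dividing by the full population N = 7 gives P₁ = 0.156.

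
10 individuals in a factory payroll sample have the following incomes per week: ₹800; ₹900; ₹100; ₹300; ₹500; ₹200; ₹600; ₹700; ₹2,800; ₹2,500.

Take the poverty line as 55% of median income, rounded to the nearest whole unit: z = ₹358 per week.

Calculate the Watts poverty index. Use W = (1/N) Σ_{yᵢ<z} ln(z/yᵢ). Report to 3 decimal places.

0.203

Below z: ₹100, ₹200, ₹300 (q = 3 of N = 10).
Log shortfalls: ln(358/100) = 1.2754; ln(358/200) = 0.5822; ln(358/300) = 0.1768.
W = 2.034329 / 10 = 0.203.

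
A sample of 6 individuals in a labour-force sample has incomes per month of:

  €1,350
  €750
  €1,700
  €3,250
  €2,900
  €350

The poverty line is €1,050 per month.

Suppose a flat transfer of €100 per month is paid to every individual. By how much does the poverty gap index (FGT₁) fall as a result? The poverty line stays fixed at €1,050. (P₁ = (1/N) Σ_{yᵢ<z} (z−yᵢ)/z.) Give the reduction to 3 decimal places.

0.032

Before: below the line — €350, €750; poverty gap index (FGT₁) = 0.15873.
After the €100 transfer: below the line — €450, €850; poverty gap index (FGT₁) = 0.12698.
Reduction = 0.15873 − 0.12698 = 0.032.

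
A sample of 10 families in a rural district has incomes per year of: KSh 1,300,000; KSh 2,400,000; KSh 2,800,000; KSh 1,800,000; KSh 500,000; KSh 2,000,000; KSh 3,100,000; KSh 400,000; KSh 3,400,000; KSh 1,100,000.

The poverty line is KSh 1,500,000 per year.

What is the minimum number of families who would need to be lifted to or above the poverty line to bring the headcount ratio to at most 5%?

4

Currently q = 4 of N = 10 are below the line (H = 0.400).
A headcount ratio of at most 5% allows at most ⌊0.05 × 10⌋ = 0 poor families.
So at least 4 − 0 = 4 must be lifted.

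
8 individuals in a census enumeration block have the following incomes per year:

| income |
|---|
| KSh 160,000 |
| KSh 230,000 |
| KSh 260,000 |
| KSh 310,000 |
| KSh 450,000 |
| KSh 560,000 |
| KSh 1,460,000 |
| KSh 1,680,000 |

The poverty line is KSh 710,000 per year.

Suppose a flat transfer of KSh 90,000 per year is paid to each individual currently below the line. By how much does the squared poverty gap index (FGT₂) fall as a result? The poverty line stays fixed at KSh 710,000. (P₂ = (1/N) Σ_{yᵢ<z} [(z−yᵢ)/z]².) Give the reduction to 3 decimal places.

0.090

Before: below the line — KSh 160,000, KSh 230,000, KSh 260,000, KSh 310,000, KSh 450,000, KSh 560,000; squared poverty gap index (FGT₂) = 0.24437.
After the KSh 90,000 transfer: below the line — KSh 250,000, KSh 320,000, KSh 350,000, KSh 400,000, KSh 540,000, KSh 650,000; squared poverty gap index (FGT₂) = 0.15421.
Reduction = 0.24437 − 0.15421 = 0.090.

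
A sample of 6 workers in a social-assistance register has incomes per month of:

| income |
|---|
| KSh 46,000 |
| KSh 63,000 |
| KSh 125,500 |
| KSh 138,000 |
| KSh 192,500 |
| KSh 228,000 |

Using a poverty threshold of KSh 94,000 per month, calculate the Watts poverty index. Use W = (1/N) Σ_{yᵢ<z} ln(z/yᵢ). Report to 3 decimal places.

Incomes under z: KSh 46,000, KSh 63,000 (q = 2 of N = 6).
Log shortfalls: ln(94000/46000) = 0.7147; ln(94000/63000) = 0.4002.
W = 1.114813 / 6 = 0.186.

0.186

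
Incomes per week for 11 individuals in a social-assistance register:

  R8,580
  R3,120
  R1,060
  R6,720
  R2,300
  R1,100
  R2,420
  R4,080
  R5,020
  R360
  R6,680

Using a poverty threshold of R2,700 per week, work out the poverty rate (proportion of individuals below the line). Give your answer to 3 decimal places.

0.455

5 of the 11 individuals have income below R2,700.
H = 5/11 = 0.455.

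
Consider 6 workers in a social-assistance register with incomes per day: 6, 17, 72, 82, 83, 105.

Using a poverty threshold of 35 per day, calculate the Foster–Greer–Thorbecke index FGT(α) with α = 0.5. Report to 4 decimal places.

0.2712

Incomes under z: 6, 17 (q = 2 of N = 6).
Gap ratios (z−y)/z: (35−6)/35 = 0.8286; (35−17)/35 = 0.5143.
Raised to α = 0.5: 0.91026; 0.71714.
Sum = 1.627396; FGT(0.5) = 1.627396 / 6 = 0.2712.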